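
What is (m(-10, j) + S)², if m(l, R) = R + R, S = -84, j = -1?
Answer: 7396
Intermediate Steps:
m(l, R) = 2*R
(m(-10, j) + S)² = (2*(-1) - 84)² = (-2 - 84)² = (-86)² = 7396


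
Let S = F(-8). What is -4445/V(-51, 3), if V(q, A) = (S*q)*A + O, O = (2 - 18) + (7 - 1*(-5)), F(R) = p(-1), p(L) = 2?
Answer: 889/62 ≈ 14.339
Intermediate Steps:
F(R) = 2
O = -4 (O = -16 + (7 + 5) = -16 + 12 = -4)
S = 2
V(q, A) = -4 + 2*A*q (V(q, A) = (2*q)*A - 4 = 2*A*q - 4 = -4 + 2*A*q)
-4445/V(-51, 3) = -4445/(-4 + 2*3*(-51)) = -4445/(-4 - 306) = -4445/(-310) = -4445*(-1/310) = 889/62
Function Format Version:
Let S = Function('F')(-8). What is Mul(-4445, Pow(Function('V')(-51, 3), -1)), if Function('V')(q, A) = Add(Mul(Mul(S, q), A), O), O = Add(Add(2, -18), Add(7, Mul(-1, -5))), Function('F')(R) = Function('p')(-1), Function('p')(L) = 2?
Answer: Rational(889, 62) ≈ 14.339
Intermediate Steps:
Function('F')(R) = 2
O = -4 (O = Add(-16, Add(7, 5)) = Add(-16, 12) = -4)
S = 2
Function('V')(q, A) = Add(-4, Mul(2, A, q)) (Function('V')(q, A) = Add(Mul(Mul(2, q), A), -4) = Add(Mul(2, A, q), -4) = Add(-4, Mul(2, A, q)))
Mul(-4445, Pow(Function('V')(-51, 3), -1)) = Mul(-4445, Pow(Add(-4, Mul(2, 3, -51)), -1)) = Mul(-4445, Pow(Add(-4, -306), -1)) = Mul(-4445, Pow(-310, -1)) = Mul(-4445, Rational(-1, 310)) = Rational(889, 62)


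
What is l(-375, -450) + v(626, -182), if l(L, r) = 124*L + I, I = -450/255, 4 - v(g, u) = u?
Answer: -787368/17 ≈ -46316.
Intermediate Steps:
v(g, u) = 4 - u
I = -30/17 (I = -450*1/255 = -30/17 ≈ -1.7647)
l(L, r) = -30/17 + 124*L (l(L, r) = 124*L - 30/17 = -30/17 + 124*L)
l(-375, -450) + v(626, -182) = (-30/17 + 124*(-375)) + (4 - 1*(-182)) = (-30/17 - 46500) + (4 + 182) = -790530/17 + 186 = -787368/17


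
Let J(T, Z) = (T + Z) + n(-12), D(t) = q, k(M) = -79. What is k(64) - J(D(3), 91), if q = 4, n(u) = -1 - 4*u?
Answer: -221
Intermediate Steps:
D(t) = 4
J(T, Z) = 47 + T + Z (J(T, Z) = (T + Z) + (-1 - 4*(-12)) = (T + Z) + (-1 + 48) = (T + Z) + 47 = 47 + T + Z)
k(64) - J(D(3), 91) = -79 - (47 + 4 + 91) = -79 - 1*142 = -79 - 142 = -221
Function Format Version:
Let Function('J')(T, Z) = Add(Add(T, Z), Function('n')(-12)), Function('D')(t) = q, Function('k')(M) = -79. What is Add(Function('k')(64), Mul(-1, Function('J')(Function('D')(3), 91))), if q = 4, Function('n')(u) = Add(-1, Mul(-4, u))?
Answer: -221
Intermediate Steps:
Function('D')(t) = 4
Function('J')(T, Z) = Add(47, T, Z) (Function('J')(T, Z) = Add(Add(T, Z), Add(-1, Mul(-4, -12))) = Add(Add(T, Z), Add(-1, 48)) = Add(Add(T, Z), 47) = Add(47, T, Z))
Add(Function('k')(64), Mul(-1, Function('J')(Function('D')(3), 91))) = Add(-79, Mul(-1, Add(47, 4, 91))) = Add(-79, Mul(-1, 142)) = Add(-79, -142) = -221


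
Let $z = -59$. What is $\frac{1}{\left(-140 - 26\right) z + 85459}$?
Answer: $\frac{1}{95253} \approx 1.0498 \cdot 10^{-5}$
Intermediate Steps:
$\frac{1}{\left(-140 - 26\right) z + 85459} = \frac{1}{\left(-140 - 26\right) \left(-59\right) + 85459} = \frac{1}{\left(-166\right) \left(-59\right) + 85459} = \frac{1}{9794 + 85459} = \frac{1}{95253}$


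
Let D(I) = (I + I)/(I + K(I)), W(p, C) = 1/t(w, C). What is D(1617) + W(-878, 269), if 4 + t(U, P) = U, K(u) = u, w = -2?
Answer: ⅚ ≈ 0.83333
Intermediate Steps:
t(U, P) = -4 + U
W(p, C) = -⅙ (W(p, C) = 1/(-4 - 2) = 1/(-6) = -⅙)
D(I) = 1 (D(I) = (I + I)/(I + I) = (2*I)/((2*I)) = (2*I)*(1/(2*I)) = 1)
D(1617) + W(-878, 269) = 1 - ⅙ = ⅚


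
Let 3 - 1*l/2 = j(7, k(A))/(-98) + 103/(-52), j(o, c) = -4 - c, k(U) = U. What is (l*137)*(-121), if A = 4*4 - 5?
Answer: -203913677/1274 ≈ -1.6006e+5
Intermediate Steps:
A = 11 (A = 16 - 5 = 11)
l = 12301/1274 (l = 6 - 2*((-4 - 1*11)/(-98) + 103/(-52)) = 6 - 2*((-4 - 11)*(-1/98) + 103*(-1/52)) = 6 - 2*(-15*(-1/98) - 103/52) = 6 - 2*(15/98 - 103/52) = 6 - 2*(-4657/2548) = 6 + 4657/1274 = 12301/1274 ≈ 9.6554)
(l*137)*(-121) = ((12301/1274)*137)*(-121) = (1685237/1274)*(-121) = -203913677/1274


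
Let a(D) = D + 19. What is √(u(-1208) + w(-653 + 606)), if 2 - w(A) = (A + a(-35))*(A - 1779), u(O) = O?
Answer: 6*I*√3229 ≈ 340.95*I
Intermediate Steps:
a(D) = 19 + D
w(A) = 2 - (-1779 + A)*(-16 + A) (w(A) = 2 - (A + (19 - 35))*(A - 1779) = 2 - (A - 16)*(-1779 + A) = 2 - (-16 + A)*(-1779 + A) = 2 - (-1779 + A)*(-16 + A))
√(u(-1208) + w(-653 + 606)) = √(-1208 + (-28462 - (-653 + 606)² + 1795*(-653 + 606))) = √(-1208 + (-28462 - 1*(-47)² + 1795*(-47))) = √(-1208 + (-28462 - 1*2209 - 84365)) = √(-1208 + (-28462 - 2209 - 84365)) = √(-1208 - 115036) = √(-116244) = 6*I*√3229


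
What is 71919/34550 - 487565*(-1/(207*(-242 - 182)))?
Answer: -5266591979/1516192200 ≈ -3.4736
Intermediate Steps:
71919/34550 - 487565*(-1/(207*(-242 - 182))) = 71919*(1/34550) - 487565/((-424*(-207))) = 71919/34550 - 487565/87768 = -5266591979/1516192200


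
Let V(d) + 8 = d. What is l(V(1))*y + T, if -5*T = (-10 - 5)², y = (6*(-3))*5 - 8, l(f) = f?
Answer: 641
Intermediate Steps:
V(d) = -8 + d
y = -98 (y = -18*5 - 8 = -90 - 8 = -98)
T = -45 (T = -(-10 - 5)²/5 = -⅕*(-15)² = -⅕*225 = -45)
l(V(1))*y + T = (-8 + 1)*(-98) - 45 = -7*(-98) - 45 = 686 - 45 = 641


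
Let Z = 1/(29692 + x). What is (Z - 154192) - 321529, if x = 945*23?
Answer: -24464903866/51427 ≈ -4.7572e+5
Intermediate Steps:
x = 21735
Z = 1/51427 (Z = 1/(29692 + 21735) = 1/51427 ≈ 1.9445e-5)
(Z - 154192) - 321529 = (1/51427 - 154192) - 321529 = -7929631983/51427 - 321529 = -24464903866/51427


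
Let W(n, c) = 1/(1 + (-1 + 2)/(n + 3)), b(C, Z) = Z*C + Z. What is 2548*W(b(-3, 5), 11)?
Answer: 8918/3 ≈ 2972.7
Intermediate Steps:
b(C, Z) = Z + C*Z (b(C, Z) = C*Z + Z = Z + C*Z)
W(n, c) = 1/(1 + 1/(3 + n))
2548*W(b(-3, 5), 11) = 2548*((3 + 5*(1 - 3))/(4 + 5*(1 - 3))) = 2548*((3 + 5*(-2))/(4 + 5*(-2))) = 2548*((3 - 10)/(4 - 10)) = 2548*(-7/(-6)) = 2548*(-1/6*(-7)) = 2548*(7/6) = 8918/3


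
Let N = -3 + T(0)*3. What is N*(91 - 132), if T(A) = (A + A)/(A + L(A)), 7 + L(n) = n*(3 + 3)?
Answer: 123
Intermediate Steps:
L(n) = -7 + 6*n (L(n) = -7 + n*(3 + 3) = -7 + n*6 = -7 + 6*n)
T(A) = 2*A/(-7 + 7*A) (T(A) = (A + A)/(A + (-7 + 6*A)) = (2*A)/(-7 + 7*A) = 2*A/(-7 + 7*A))
N = -3 (N = -3 + ((2/7)*0/(-1 + 0))*3 = -3 + ((2/7)*0/(-1))*3 = -3 + ((2/7)*0*(-1))*3 = -3 + 0*3 = -3 + 0 = -3)
N*(91 - 132) = -3*(91 - 132) = -3*(-41) = 123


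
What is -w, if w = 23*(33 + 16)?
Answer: -1127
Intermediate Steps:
w = 1127 (w = 23*49 = 1127)
-w = -1*1127 = -1127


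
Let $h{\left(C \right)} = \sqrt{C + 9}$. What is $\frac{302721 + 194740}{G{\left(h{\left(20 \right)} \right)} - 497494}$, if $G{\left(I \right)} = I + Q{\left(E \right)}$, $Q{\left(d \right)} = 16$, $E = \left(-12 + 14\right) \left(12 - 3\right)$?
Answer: $- \frac{247475903358}{247484360455} - \frac{497461 \sqrt{29}}{247484360455} \approx -0.99998$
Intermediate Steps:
$E = 18$ ($E = 2 \cdot 9 = 18$)
$h{\left(C \right)} = \sqrt{9 + C}$
$G{\left(I \right)} = 16 + I$ ($G{\left(I \right)} = I + 16 = 16 + I$)
$\frac{302721 + 194740}{G{\left(h{\left(20 \right)} \right)} - 497494} = \frac{302721 + 194740}{\left(16 + \sqrt{9 + 20}\right) - 497494} = \frac{497461}{\left(16 + \sqrt{29}\right) - 497494} = \frac{497461}{-497478 + \sqrt{29}}$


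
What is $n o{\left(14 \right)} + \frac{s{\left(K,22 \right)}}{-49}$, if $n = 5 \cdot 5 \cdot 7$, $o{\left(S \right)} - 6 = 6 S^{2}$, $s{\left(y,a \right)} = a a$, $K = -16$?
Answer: $\frac{10135166}{49} \approx 2.0684 \cdot 10^{5}$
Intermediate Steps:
$s{\left(y,a \right)} = a^{2}$
$o{\left(S \right)} = 6 + 6 S^{2}$
$n = 175$ ($n = 25 \cdot 7 = 175$)
$n o{\left(14 \right)} + \frac{s{\left(K,22 \right)}}{-49} = 175 \left(6 + 6 \cdot 14^{2}\right) + \frac{22^{2}}{-49} = 175 \left(6 + 6 \cdot 196\right) + 484 \left(- \frac{1}{49}\right) = 175 \left(6 + 1176\right) - \frac{484}{49} = 175 \cdot 1182 - \frac{484}{49} = 206850 - \frac{484}{49} = \frac{10135166}{49}$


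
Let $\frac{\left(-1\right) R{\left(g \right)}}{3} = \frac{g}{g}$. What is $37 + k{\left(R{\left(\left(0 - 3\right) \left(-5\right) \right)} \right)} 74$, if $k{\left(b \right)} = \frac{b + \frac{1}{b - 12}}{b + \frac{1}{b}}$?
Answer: $\frac{2627}{25} \approx 105.08$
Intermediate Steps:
$R{\left(g \right)} = -3$ ($R{\left(g \right)} = - 3 \frac{g}{g} = \left(-3\right) 1 = -3$)
$k{\left(b \right)} = \frac{b + \frac{1}{-12 + b}}{b + \frac{1}{b}}$
$37 + k{\left(R{\left(\left(0 - 3\right) \left(-5\right) \right)} \right)} 74 = 37 + - \frac{3 \left(1 + \left(-3\right)^{2} - -36\right)}{-12 - 3 + \left(-3\right)^{3} - 12 \left(-3\right)^{2}} \cdot 74 = 37 + - \frac{3 \left(1 + 9 + 36\right)}{-12 - 3 - 27 - 108} \cdot 74 = 37 + \left(-3\right) \frac{1}{-12 - 3 - 27 - 108} \cdot 46 \cdot 74 = 37 + \left(-3\right) \frac{1}{-150} \cdot 46 \cdot 74 = 37 + \left(-3\right) \left(- \frac{1}{150}\right) 46 \cdot 74 = 37 + \frac{23}{25} \cdot 74 = 37 + \frac{1702}{25} = \frac{2627}{25}$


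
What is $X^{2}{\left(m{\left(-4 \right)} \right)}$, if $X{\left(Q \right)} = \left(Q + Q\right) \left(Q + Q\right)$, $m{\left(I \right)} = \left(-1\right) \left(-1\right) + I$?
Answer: $1296$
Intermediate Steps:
$m{\left(I \right)} = 1 + I$
$X{\left(Q \right)} = 4 Q^{2}$ ($X{\left(Q \right)} = 2 Q 2 Q = 4 Q^{2}$)
$X^{2}{\left(m{\left(-4 \right)} \right)} = \left(4 \left(1 - 4\right)^{2}\right)^{2} = \left(4 \left(-3\right)^{2}\right)^{2} = \left(4 \cdot 9\right)^{2} = 36^{2} = 1296$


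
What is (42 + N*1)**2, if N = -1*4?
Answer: 1444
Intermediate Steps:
N = -4
(42 + N*1)**2 = (42 - 4*1)**2 = (42 - 4)**2 = 38**2 = 1444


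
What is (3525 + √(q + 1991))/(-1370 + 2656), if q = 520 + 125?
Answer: 3525/1286 + √659/643 ≈ 2.7810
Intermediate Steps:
q = 645
(3525 + √(q + 1991))/(-1370 + 2656) = (3525 + √(645 + 1991))/(-1370 + 2656) = (3525 + √2636)/1286 = (3525 + 2*√659)*(1/1286) = 3525/1286 + √659/643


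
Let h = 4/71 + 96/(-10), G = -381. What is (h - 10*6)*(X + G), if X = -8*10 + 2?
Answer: 11331792/355 ≈ 31921.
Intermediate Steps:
h = -3388/355 (h = 4*(1/71) + 96*(-1/10) = 4/71 - 48/5 = -3388/355 ≈ -9.5437)
X = -78 (X = -80 + 2 = -78)
(h - 10*6)*(X + G) = (-3388/355 - 10*6)*(-78 - 381) = (-3388/355 - 60)*(-459) = -24688/355*(-459) = 11331792/355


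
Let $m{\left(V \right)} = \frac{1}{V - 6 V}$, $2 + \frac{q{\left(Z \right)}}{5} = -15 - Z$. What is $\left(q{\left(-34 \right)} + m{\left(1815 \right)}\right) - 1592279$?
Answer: $- \frac{14449160551}{9075} \approx -1.5922 \cdot 10^{6}$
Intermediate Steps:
$q{\left(Z \right)} = -85 - 5 Z$ ($q{\left(Z \right)} = -10 + 5 \left(-15 - Z\right) = -10 - \left(75 + 5 Z\right) = -85 - 5 Z$)
$m{\left(V \right)} = - \frac{1}{5 V}$ ($m{\left(V \right)} = \frac{1}{\left(-5\right) V} = - \frac{1}{5 V}$)
$\left(q{\left(-34 \right)} + m{\left(1815 \right)}\right) - 1592279 = \left(\left(-85 - -170\right) - \frac{1}{5 \cdot 1815}\right) - 1592279 = \left(\left(-85 + 170\right) - \frac{1}{9075}\right) - 1592279 = \left(85 - \frac{1}{9075}\right) - 1592279 = \frac{771374}{9075} - 1592279 = - \frac{14449160551}{9075}$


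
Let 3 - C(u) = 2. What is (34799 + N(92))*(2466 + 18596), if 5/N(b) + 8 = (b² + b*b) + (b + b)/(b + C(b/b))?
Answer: 576727244426051/786872 ≈ 7.3294e+8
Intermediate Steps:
C(u) = 1 (C(u) = 3 - 1*2 = 3 - 2 = 1)
N(b) = 5/(-8 + 2*b² + 2*b/(1 + b)) (N(b) = 5/(-8 + ((b² + b*b) + (b + b)/(b + 1))) = 5/(-8 + ((b² + b²) + (2*b)/(1 + b))) = 5/(-8 + (2*b² + 2*b/(1 + b))) = 5/(-8 + 2*b² + 2*b/(1 + b)))
(34799 + N(92))*(2466 + 18596) = (34799 + 5*(1 + 92)/(2*(-4 + 92² + 92³ - 3*92)))*(2466 + 18596) = (34799 + (5/2)*93/(-4 + 8464 + 778688 - 276))*21062 = (34799 + (5/2)*93/786872)*21062 = (34799 + (5/2)*(1/786872)*93)*21062 = (34799 + 465/1573744)*21062 = (54764717921/1573744)*21062 = 576727244426051/786872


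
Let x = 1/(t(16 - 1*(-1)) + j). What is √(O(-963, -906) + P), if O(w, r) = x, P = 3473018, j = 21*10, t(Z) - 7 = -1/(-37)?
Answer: √223943326653310/8030 ≈ 1863.6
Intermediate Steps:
t(Z) = 260/37 (t(Z) = 7 - 1/(-37) = 7 - 1*(-1/37) = 7 + 1/37 = 260/37)
j = 210
x = 37/8030 (x = 1/(260/37 + 210) = 1/(8030/37) = 37/8030 ≈ 0.0046077)
O(w, r) = 37/8030
√(O(-963, -906) + P) = √(37/8030 + 3473018) = √(27888334577/8030) = √223943326653310/8030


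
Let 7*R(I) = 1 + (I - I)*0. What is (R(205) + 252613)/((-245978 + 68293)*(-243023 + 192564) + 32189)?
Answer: 442073/15690219307 ≈ 2.8175e-5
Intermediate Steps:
R(I) = ⅐ (R(I) = (1 + (I - I)*0)/7 = (1 + 0*0)/7 = (1 + 0)/7 = (⅐)*1 = ⅐)
(R(205) + 252613)/((-245978 + 68293)*(-243023 + 192564) + 32189) = (⅐ + 252613)/((-245978 + 68293)*(-243023 + 192564) + 32189) = 1768292/(7*(-177685*(-50459) + 32189)) = 1768292/(7*(8965807415 + 32189)) = (1768292/7)/8965839604 = (1768292/7)*(1/8965839604) = 442073/15690219307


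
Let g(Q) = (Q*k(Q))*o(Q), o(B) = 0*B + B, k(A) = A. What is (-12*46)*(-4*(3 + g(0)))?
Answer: 6624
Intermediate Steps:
o(B) = B (o(B) = 0 + B = B)
g(Q) = Q**3 (g(Q) = (Q*Q)*Q = Q**2*Q = Q**3)
(-12*46)*(-4*(3 + g(0))) = (-12*46)*(-4*(3 + 0**3)) = -(-2208)*(3 + 0) = -(-2208)*3 = -552*(-12) = 6624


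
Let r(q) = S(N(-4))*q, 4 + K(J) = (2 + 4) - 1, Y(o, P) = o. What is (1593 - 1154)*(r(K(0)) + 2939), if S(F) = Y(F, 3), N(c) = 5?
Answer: 1292416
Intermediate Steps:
S(F) = F
K(J) = 1 (K(J) = -4 + ((2 + 4) - 1) = -4 + (6 - 1) = -4 + 5 = 1)
r(q) = 5*q
(1593 - 1154)*(r(K(0)) + 2939) = (1593 - 1154)*(5*1 + 2939) = 439*(5 + 2939) = 439*2944 = 1292416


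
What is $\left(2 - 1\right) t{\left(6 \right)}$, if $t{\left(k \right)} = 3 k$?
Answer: $18$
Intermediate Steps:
$\left(2 - 1\right) t{\left(6 \right)} = \left(2 - 1\right) 3 \cdot 6 = \left(2 + \left(-4 + 3\right)\right) 18 = \left(2 - 1\right) 18 = 1 \cdot 18 = 18$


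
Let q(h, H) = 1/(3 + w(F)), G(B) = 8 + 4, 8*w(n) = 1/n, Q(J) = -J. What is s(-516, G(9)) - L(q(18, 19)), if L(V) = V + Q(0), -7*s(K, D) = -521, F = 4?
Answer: 50313/679 ≈ 74.099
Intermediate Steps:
w(n) = 1/(8*n)
G(B) = 12
s(K, D) = 521/7 (s(K, D) = -⅐*(-521) = 521/7)
q(h, H) = 32/97 (q(h, H) = 1/(3 + (⅛)/4) = 1/(3 + (⅛)*(¼)) = 1/(3 + 1/32) = 1/(97/32) = 32/97)
L(V) = V (L(V) = V - 1*0 = V + 0 = V)
s(-516, G(9)) - L(q(18, 19)) = 521/7 - 1*32/97 = 521/7 - 32/97 = 50313/679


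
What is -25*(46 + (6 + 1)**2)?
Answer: -2375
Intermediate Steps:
-25*(46 + (6 + 1)**2) = -25*(46 + 7**2) = -25*(46 + 49) = -25*95 = -2375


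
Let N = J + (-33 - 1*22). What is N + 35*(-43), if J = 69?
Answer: -1491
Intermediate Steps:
N = 14 (N = 69 + (-33 - 1*22) = 69 + (-33 - 22) = 69 - 55 = 14)
N + 35*(-43) = 14 + 35*(-43) = 14 - 1505 = -1491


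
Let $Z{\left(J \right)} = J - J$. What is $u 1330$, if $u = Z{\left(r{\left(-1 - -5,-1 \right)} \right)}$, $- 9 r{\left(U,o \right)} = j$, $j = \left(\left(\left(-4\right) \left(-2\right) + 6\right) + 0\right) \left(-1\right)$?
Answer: $0$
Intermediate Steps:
$j = -14$ ($j = \left(\left(8 + 6\right) + 0\right) \left(-1\right) = \left(14 + 0\right) \left(-1\right) = 14 \left(-1\right) = -14$)
$r{\left(U,o \right)} = \frac{14}{9}$ ($r{\left(U,o \right)} = \left(- \frac{1}{9}\right) \left(-14\right) = \frac{14}{9}$)
$Z{\left(J \right)} = 0$
$u = 0$
$u 1330 = 0 \cdot 1330 = 0$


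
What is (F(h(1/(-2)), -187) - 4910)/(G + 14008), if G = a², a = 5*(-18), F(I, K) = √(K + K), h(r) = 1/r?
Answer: -2455/11054 + I*√374/22108 ≈ -0.22209 + 0.00087475*I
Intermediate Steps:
F(I, K) = √2*√K (F(I, K) = √(2*K) = √2*√K)
a = -90
G = 8100 (G = (-90)² = 8100)
(F(h(1/(-2)), -187) - 4910)/(G + 14008) = (√2*√(-187) - 4910)/(8100 + 14008) = (√2*(I*√187) - 4910)/22108 = (I*√374 - 4910)*(1/22108) = (-4910 + I*√374)*(1/22108) = -2455/11054 + I*√374/22108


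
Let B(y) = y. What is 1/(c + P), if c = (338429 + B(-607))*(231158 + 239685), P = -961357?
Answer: 1/159060162589 ≈ 6.2869e-12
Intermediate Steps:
c = 159061123946 (c = (338429 - 607)*(231158 + 239685) = 337822*470843 = 159061123946)
1/(c + P) = 1/(159061123946 - 961357) = 1/159060162589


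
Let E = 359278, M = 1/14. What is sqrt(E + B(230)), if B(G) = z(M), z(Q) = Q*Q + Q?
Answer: sqrt(70418503)/14 ≈ 599.40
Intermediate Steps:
M = 1/14 ≈ 0.071429
z(Q) = Q + Q**2 (z(Q) = Q**2 + Q = Q + Q**2)
B(G) = 15/196 (B(G) = (1 + 1/14)/14 = (1/14)*(15/14) = 15/196)
sqrt(E + B(230)) = sqrt(359278 + 15/196) = sqrt(70418503/196) = sqrt(70418503)/14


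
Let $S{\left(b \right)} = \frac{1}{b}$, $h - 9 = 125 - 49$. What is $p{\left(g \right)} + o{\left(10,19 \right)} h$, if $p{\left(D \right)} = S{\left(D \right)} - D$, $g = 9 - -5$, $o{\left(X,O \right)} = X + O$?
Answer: $\frac{34315}{14} \approx 2451.1$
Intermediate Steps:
$h = 85$ ($h = 9 + \left(125 - 49\right) = 9 + 76 = 85$)
$o{\left(X,O \right)} = O + X$
$g = 14$ ($g = 9 + 5 = 14$)
$p{\left(D \right)} = \frac{1}{D} - D$
$p{\left(g \right)} + o{\left(10,19 \right)} h = \left(\frac{1}{14} - 14\right) + \left(19 + 10\right) 85 = \left(\frac{1}{14} - 14\right) + 29 \cdot 85 = - \frac{195}{14} + 2465 = \frac{34315}{14}$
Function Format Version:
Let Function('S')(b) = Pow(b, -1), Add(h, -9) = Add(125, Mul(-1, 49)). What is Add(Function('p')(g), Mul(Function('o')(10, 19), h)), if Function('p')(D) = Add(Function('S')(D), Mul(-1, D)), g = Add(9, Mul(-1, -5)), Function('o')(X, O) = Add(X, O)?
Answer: Rational(34315, 14) ≈ 2451.1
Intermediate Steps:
h = 85 (h = Add(9, Add(125, Mul(-1, 49))) = Add(9, Add(125, -49)) = Add(9, 76) = 85)
Function('o')(X, O) = Add(O, X)
g = 14 (g = Add(9, 5) = 14)
Function('p')(D) = Add(Pow(D, -1), Mul(-1, D))
Add(Function('p')(g), Mul(Function('o')(10, 19), h)) = Add(Add(Pow(14, -1), Mul(-1, 14)), Mul(Add(19, 10), 85)) = Add(Add(Rational(1, 14), -14), Mul(29, 85)) = Add(Rational(-195, 14), 2465) = Rational(34315, 14)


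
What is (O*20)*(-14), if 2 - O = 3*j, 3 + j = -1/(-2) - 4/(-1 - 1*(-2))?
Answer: -6020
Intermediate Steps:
j = -13/2 (j = -3 + (-1/(-2) - 4/(-1 - 1*(-2))) = -3 + (-1*(-½) - 4/(-1 + 2)) = -3 + (½ - 4/1) = -3 + (½ - 4*1) = -3 + (½ - 4) = -3 - 7/2 = -13/2 ≈ -6.5000)
O = 43/2 (O = 2 - 3*(-13)/2 = 2 - 1*(-39/2) = 2 + 39/2 = 43/2 ≈ 21.500)
(O*20)*(-14) = ((43/2)*20)*(-14) = 430*(-14) = -6020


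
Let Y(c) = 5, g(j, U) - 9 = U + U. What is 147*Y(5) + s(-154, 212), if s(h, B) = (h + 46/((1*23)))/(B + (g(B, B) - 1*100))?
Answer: 400423/545 ≈ 734.72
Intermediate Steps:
g(j, U) = 9 + 2*U (g(j, U) = 9 + (U + U) = 9 + 2*U)
s(h, B) = (2 + h)/(-91 + 3*B) (s(h, B) = (h + 46/((1*23)))/(B + ((9 + 2*B) - 1*100)) = (h + 46/23)/(B + ((9 + 2*B) - 100)) = (h + 46*(1/23))/(B + (-91 + 2*B)) = (h + 2)/(-91 + 3*B) = (2 + h)/(-91 + 3*B))
147*Y(5) + s(-154, 212) = 147*5 + (2 - 154)/(-91 + 3*212) = 735 - 152/(-91 + 636) = 735 - 152/545 = 400423/545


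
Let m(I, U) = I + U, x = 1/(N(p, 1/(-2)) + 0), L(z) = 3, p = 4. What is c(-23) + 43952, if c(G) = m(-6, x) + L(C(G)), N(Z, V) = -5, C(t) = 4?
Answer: 219744/5 ≈ 43949.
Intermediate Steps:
x = -⅕ (x = 1/(-5 + 0) = 1/(-5) = -⅕ ≈ -0.20000)
c(G) = -16/5 (c(G) = (-6 - ⅕) + 3 = -31/5 + 3 = -16/5)
c(-23) + 43952 = -16/5 + 43952 = 219744/5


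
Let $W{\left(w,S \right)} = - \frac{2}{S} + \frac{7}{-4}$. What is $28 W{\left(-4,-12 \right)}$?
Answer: $- \frac{133}{3} \approx -44.333$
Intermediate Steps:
$W{\left(w,S \right)} = - \frac{7}{4} - \frac{2}{S}$ ($W{\left(w,S \right)} = - \frac{2}{S} + 7 \left(- \frac{1}{4}\right) = - \frac{2}{S} - \frac{7}{4} = - \frac{7}{4} - \frac{2}{S}$)
$28 W{\left(-4,-12 \right)} = 28 \left(- \frac{7}{4} - \frac{2}{-12}\right) = 28 \left(- \frac{7}{4} - - \frac{1}{6}\right) = 28 \left(- \frac{7}{4} + \frac{1}{6}\right) = 28 \left(- \frac{19}{12}\right) = - \frac{133}{3}$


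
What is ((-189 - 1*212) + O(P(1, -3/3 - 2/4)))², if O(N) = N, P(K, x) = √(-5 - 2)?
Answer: (401 - I*√7)² ≈ 1.6079e+5 - 2122.0*I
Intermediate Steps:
P(K, x) = I*√7 (P(K, x) = √(-7) = I*√7)
((-189 - 1*212) + O(P(1, -3/3 - 2/4)))² = ((-189 - 1*212) + I*√7)² = ((-189 - 212) + I*√7)² = (-401 + I*√7)²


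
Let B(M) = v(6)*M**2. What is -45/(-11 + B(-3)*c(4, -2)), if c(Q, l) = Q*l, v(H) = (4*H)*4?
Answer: 45/6923 ≈ 0.0065001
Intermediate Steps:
v(H) = 16*H
B(M) = 96*M**2 (B(M) = (16*6)*M**2 = 96*M**2)
-45/(-11 + B(-3)*c(4, -2)) = -45/(-11 + (96*(-3)**2)*(4*(-2))) = -45/(-11 + (96*9)*(-8)) = -45/(-11 + 864*(-8)) = -45/(-11 - 6912) = -45/(-6923) = -45*(-1/6923) = 45/6923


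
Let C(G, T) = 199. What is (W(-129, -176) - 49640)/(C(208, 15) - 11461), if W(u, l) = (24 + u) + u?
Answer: 24937/5631 ≈ 4.4285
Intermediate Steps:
W(u, l) = 24 + 2*u
(W(-129, -176) - 49640)/(C(208, 15) - 11461) = ((24 + 2*(-129)) - 49640)/(199 - 11461) = ((24 - 258) - 49640)/(-11262) = (-234 - 49640)*(-1/11262) = -49874*(-1/11262) = 24937/5631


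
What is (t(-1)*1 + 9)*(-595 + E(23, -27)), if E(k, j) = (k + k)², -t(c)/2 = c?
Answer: 16731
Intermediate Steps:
t(c) = -2*c
E(k, j) = 4*k² (E(k, j) = (2*k)² = 4*k²)
(t(-1)*1 + 9)*(-595 + E(23, -27)) = (-2*(-1)*1 + 9)*(-595 + 4*23²) = (2*1 + 9)*(-595 + 4*529) = (2 + 9)*(-595 + 2116) = 11*1521 = 16731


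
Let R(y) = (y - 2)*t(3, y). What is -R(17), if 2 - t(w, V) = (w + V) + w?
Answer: 315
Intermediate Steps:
t(w, V) = 2 - V - 2*w (t(w, V) = 2 - ((w + V) + w) = 2 - ((V + w) + w) = 2 - (V + 2*w) = 2 + (-V - 2*w) = 2 - V - 2*w)
R(y) = (-4 - y)*(-2 + y) (R(y) = (y - 2)*(2 - y - 2*3) = (-2 + y)*(2 - y - 6) = (-2 + y)*(-4 - y) = (-4 - y)*(-2 + y))
-R(17) = -(-1)*(-2 + 17)*(4 + 17) = -(-1)*15*21 = -1*(-315) = 315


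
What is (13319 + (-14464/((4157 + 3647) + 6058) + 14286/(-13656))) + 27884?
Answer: 649942549325/15774956 ≈ 41201.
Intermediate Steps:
(13319 + (-14464/((4157 + 3647) + 6058) + 14286/(-13656))) + 27884 = (13319 + (-14464/(7804 + 6058) + 14286*(-1/13656))) + 27884 = (13319 + (-14464/13862 - 2381/2276)) + 27884 = (13319 + (-14464*1/13862 - 2381/2276)) + 27884 = (13319 + (-7232/6931 - 2381/2276)) + 27884 = (13319 - 32962743/15774956) + 27884 = 210073676221/15774956 + 27884 = 649942549325/15774956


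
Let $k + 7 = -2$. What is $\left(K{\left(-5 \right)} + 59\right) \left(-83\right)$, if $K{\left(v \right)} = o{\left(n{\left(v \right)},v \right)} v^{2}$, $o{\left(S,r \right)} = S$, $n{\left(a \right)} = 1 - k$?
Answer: $-25647$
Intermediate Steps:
$k = -9$ ($k = -7 - 2 = -9$)
$n{\left(a \right)} = 10$ ($n{\left(a \right)} = 1 - -9 = 1 + 9 = 10$)
$K{\left(v \right)} = 10 v^{2}$
$\left(K{\left(-5 \right)} + 59\right) \left(-83\right) = \left(10 \left(-5\right)^{2} + 59\right) \left(-83\right) = \left(10 \cdot 25 + 59\right) \left(-83\right) = \left(250 + 59\right) \left(-83\right) = 309 \left(-83\right) = -25647$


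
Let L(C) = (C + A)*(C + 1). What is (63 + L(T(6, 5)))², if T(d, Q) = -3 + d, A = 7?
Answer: 10609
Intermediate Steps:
L(C) = (1 + C)*(7 + C) (L(C) = (C + 7)*(C + 1) = (7 + C)*(1 + C) = (1 + C)*(7 + C))
(63 + L(T(6, 5)))² = (63 + (7 + (-3 + 6)² + 8*(-3 + 6)))² = (63 + (7 + 3² + 8*3))² = (63 + (7 + 9 + 24))² = (63 + 40)² = 103² = 10609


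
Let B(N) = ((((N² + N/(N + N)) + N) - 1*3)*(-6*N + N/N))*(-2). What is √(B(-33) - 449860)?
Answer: I*√869153 ≈ 932.28*I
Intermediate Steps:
B(N) = -2*(1 - 6*N)*(-5/2 + N + N²) (B(N) = ((((N² + N/((2*N))) + N) - 3)*(-6*N + 1))*(-2) = ((((N² + (1/(2*N))*N) + N) - 3)*(1 - 6*N))*(-2) = ((((N² + ½) + N) - 3)*(1 - 6*N))*(-2) = ((((½ + N²) + N) - 3)*(1 - 6*N))*(-2) = (((½ + N + N²) - 3)*(1 - 6*N))*(-2) = ((-5/2 + N + N²)*(1 - 6*N))*(-2) = ((1 - 6*N)*(-5/2 + N + N²))*(-2) = -2*(1 - 6*N)*(-5/2 + N + N²))
√(B(-33) - 449860) = √((5 - 32*(-33) + 10*(-33)² + 12*(-33)³) - 449860) = √((5 + 1056 + 10*1089 + 12*(-35937)) - 449860) = √((5 + 1056 + 10890 - 431244) - 449860) = √(-419293 - 449860) = √(-869153) = I*√869153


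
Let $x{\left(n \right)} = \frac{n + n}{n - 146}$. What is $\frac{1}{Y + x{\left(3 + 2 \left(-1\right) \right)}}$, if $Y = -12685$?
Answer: $- \frac{145}{1839327} \approx -7.8833 \cdot 10^{-5}$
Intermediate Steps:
$x{\left(n \right)} = \frac{2 n}{-146 + n}$
$\frac{1}{Y + x{\left(3 + 2 \left(-1\right) \right)}} = \frac{1}{-12685 + \frac{2 \left(3 + 2 \left(-1\right)\right)}{-146 + \left(3 + 2 \left(-1\right)\right)}} = \frac{1}{-12685 + \frac{2 \left(3 - 2\right)}{-146 + \left(3 - 2\right)}} = \frac{1}{-12685 + 2 \cdot 1 \frac{1}{-146 + 1}} = \frac{1}{-12685 + 2 \cdot 1 \frac{1}{-145}} = \frac{1}{-12685 + 2 \cdot 1 \left(- \frac{1}{145}\right)} = \frac{1}{-12685 - \frac{2}{145}} = \frac{1}{- \frac{1839327}{145}} = - \frac{145}{1839327}$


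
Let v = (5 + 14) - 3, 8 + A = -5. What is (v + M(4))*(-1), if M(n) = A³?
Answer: 2181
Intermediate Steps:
A = -13 (A = -8 - 5 = -13)
M(n) = -2197 (M(n) = (-13)³ = -2197)
v = 16 (v = 19 - 3 = 16)
(v + M(4))*(-1) = (16 - 2197)*(-1) = -2181*(-1) = 2181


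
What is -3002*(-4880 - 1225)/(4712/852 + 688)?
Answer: 1951847865/73861 ≈ 26426.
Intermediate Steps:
-3002*(-4880 - 1225)/(4712/852 + 688) = -3002*(-6105/(4712*(1/852) + 688)) = -3002*(-6105/(1178/213 + 688)) = -3002/((147722/213)*(-1/6105)) = -3002/(-147722/1300365) = -3002*(-1300365/147722) = 1951847865/73861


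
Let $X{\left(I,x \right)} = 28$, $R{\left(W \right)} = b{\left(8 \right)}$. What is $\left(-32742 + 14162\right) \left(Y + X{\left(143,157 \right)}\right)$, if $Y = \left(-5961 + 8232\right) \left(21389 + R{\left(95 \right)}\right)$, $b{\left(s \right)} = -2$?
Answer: $-902428834900$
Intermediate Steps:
$R{\left(W \right)} = -2$
$Y = 48569877$ ($Y = \left(-5961 + 8232\right) \left(21389 - 2\right) = 2271 \cdot 21387 = 48569877$)
$\left(-32742 + 14162\right) \left(Y + X{\left(143,157 \right)}\right) = \left(-32742 + 14162\right) \left(48569877 + 28\right) = \left(-18580\right) 48569905 = -902428834900$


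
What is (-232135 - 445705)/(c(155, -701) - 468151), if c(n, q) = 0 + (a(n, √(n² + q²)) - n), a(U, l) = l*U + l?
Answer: 1763536328/1148706125 + 1762384*√515426/3446118375 ≈ 1.9024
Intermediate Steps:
a(U, l) = l + U*l (a(U, l) = U*l + l = l + U*l)
c(n, q) = -n + √(n² + q²)*(1 + n) (c(n, q) = 0 + (√(n² + q²)*(1 + n) - n) = 0 + (-n + √(n² + q²)*(1 + n)) = -n + √(n² + q²)*(1 + n))
(-232135 - 445705)/(c(155, -701) - 468151) = (-232135 - 445705)/((-1*155 + √(155² + (-701)²)*(1 + 155)) - 468151) = -677840/((-155 + √(24025 + 491401)*156) - 468151) = -677840/((-155 + √515426*156) - 468151) = -677840/((-155 + 156*√515426) - 468151) = -677840/(-468306 + 156*√515426)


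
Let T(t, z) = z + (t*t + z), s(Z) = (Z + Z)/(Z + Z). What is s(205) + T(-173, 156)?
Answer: 30242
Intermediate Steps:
s(Z) = 1 (s(Z) = (2*Z)/((2*Z)) = (2*Z)*(1/(2*Z)) = 1)
T(t, z) = t² + 2*z (T(t, z) = z + (t² + z) = z + (z + t²) = t² + 2*z)
s(205) + T(-173, 156) = 1 + ((-173)² + 2*156) = 1 + (29929 + 312) = 1 + 30241 = 30242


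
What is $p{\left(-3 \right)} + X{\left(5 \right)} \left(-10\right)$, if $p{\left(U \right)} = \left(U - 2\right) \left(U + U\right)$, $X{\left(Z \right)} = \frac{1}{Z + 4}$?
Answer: $\frac{260}{9} \approx 28.889$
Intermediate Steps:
$X{\left(Z \right)} = \frac{1}{4 + Z}$
$p{\left(U \right)} = 2 U \left(-2 + U\right)$ ($p{\left(U \right)} = \left(-2 + U\right) 2 U = 2 U \left(-2 + U\right)$)
$p{\left(-3 \right)} + X{\left(5 \right)} \left(-10\right) = 2 \left(-3\right) \left(-2 - 3\right) + \frac{1}{4 + 5} \left(-10\right) = 2 \left(-3\right) \left(-5\right) + \frac{1}{9} \left(-10\right) = 30 + \frac{1}{9} \left(-10\right) = 30 - \frac{10}{9} = \frac{260}{9}$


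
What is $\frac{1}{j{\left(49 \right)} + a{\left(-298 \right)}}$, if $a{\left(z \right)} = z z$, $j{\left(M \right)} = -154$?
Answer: $\frac{1}{88650} \approx 1.128 \cdot 10^{-5}$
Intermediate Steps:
$a{\left(z \right)} = z^{2}$
$\frac{1}{j{\left(49 \right)} + a{\left(-298 \right)}} = \frac{1}{-154 + \left(-298\right)^{2}} = \frac{1}{-154 + 88804} = \frac{1}{88650}$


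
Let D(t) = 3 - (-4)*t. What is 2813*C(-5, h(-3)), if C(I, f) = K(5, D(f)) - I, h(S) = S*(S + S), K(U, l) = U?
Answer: 28130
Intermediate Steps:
D(t) = 3 + 4*t
h(S) = 2*S**2 (h(S) = S*(2*S) = 2*S**2)
C(I, f) = 5 - I
2813*C(-5, h(-3)) = 2813*(5 - 1*(-5)) = 2813*(5 + 5) = 2813*10 = 28130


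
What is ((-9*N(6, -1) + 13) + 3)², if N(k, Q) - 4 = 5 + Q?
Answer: 3136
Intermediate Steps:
N(k, Q) = 9 + Q (N(k, Q) = 4 + (5 + Q) = 9 + Q)
((-9*N(6, -1) + 13) + 3)² = ((-9*(9 - 1) + 13) + 3)² = ((-9*8 + 13) + 3)² = ((-72 + 13) + 3)² = (-59 + 3)² = (-56)² = 3136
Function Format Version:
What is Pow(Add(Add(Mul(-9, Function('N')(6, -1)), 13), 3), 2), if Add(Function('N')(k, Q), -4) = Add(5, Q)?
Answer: 3136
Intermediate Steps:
Function('N')(k, Q) = Add(9, Q) (Function('N')(k, Q) = Add(4, Add(5, Q)) = Add(9, Q))
Pow(Add(Add(Mul(-9, Function('N')(6, -1)), 13), 3), 2) = Pow(Add(Add(Mul(-9, Add(9, -1)), 13), 3), 2) = Pow(Add(Add(Mul(-9, 8), 13), 3), 2) = Pow(Add(Add(-72, 13), 3), 2) = Pow(Add(-59, 3), 2) = Pow(-56, 2) = 3136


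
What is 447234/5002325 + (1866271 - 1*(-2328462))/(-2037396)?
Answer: -20072224991561/10191716945700 ≈ -1.9695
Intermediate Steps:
447234/5002325 + (1866271 - 1*(-2328462))/(-2037396) = 447234*(1/5002325) + (1866271 + 2328462)*(-1/2037396) = 447234/5002325 + 4194733*(-1/2037396) = 447234/5002325 - 4194733/2037396 = -20072224991561/10191716945700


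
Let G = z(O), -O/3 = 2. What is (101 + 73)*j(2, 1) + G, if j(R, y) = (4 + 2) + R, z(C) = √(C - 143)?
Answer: 1392 + I*√149 ≈ 1392.0 + 12.207*I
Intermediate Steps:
O = -6 (O = -3*2 = -6)
z(C) = √(-143 + C)
j(R, y) = 6 + R
G = I*√149 (G = √(-143 - 6) = √(-149) = I*√149 ≈ 12.207*I)
(101 + 73)*j(2, 1) + G = (101 + 73)*(6 + 2) + I*√149 = 174*8 + I*√149 = 1392 + I*√149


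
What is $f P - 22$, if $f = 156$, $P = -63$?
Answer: $-9850$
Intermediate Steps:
$f P - 22 = 156 \left(-63\right) - 22 = -9828 - 22 = -9850$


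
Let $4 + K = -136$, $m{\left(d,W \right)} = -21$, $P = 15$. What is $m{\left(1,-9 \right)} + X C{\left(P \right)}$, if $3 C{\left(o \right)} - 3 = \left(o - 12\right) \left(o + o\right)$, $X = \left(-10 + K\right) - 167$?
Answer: $-9848$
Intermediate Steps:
$K = -140$ ($K = -4 - 136 = -140$)
$X = -317$ ($X = \left(-10 - 140\right) - 167 = -150 - 167 = -317$)
$C{\left(o \right)} = 1 + \frac{2 o \left(-12 + o\right)}{3}$ ($C{\left(o \right)} = 1 + \frac{\left(o - 12\right) \left(o + o\right)}{3} = 1 + \frac{\left(-12 + o\right) 2 o}{3} = 1 + \frac{2 o \left(-12 + o\right)}{3}$)
$m{\left(1,-9 \right)} + X C{\left(P \right)} = -21 - 317 \left(1 - 120 + \frac{2 \cdot 15^{2}}{3}\right) = -21 - 317 \left(1 - 120 + \frac{2}{3} \cdot 225\right) = -21 - 317 \left(1 - 120 + 150\right) = -21 - 9827 = -9848$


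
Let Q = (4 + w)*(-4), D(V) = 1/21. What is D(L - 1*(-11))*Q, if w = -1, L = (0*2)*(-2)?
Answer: -4/7 ≈ -0.57143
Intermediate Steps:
L = 0 (L = 0*(-2) = 0)
D(V) = 1/21
Q = -12 (Q = (4 - 1)*(-4) = 3*(-4) = -12)
D(L - 1*(-11))*Q = (1/21)*(-12) = -4/7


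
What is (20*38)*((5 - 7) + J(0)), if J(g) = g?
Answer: -1520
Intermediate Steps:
(20*38)*((5 - 7) + J(0)) = (20*38)*((5 - 7) + 0) = 760*(-2 + 0) = 760*(-2) = -1520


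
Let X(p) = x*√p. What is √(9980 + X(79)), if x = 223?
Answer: √(9980 + 223*√79) ≈ 109.37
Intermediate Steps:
X(p) = 223*√p
√(9980 + X(79)) = √(9980 + 223*√79)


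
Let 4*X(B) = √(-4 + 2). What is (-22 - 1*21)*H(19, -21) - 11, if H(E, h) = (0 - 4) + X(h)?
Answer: 161 - 43*I*√2/4 ≈ 161.0 - 15.203*I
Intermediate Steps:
X(B) = I*√2/4 (X(B) = √(-4 + 2)/4 = √(-2)/4 = (I*√2)/4 = I*√2/4)
H(E, h) = -4 + I*√2/4 (H(E, h) = (0 - 4) + I*√2/4 = -4 + I*√2/4)
(-22 - 1*21)*H(19, -21) - 11 = (-22 - 1*21)*(-4 + I*√2/4) - 11 = (-22 - 21)*(-4 + I*√2/4) - 11 = -43*(-4 + I*√2/4) - 11 = (172 - 43*I*√2/4) - 11 = 161 - 43*I*√2/4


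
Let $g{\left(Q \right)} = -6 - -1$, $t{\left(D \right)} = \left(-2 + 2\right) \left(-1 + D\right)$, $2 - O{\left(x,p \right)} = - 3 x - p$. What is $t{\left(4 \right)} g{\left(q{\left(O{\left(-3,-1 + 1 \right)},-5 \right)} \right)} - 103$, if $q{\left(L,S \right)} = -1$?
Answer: $-103$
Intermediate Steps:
$O{\left(x,p \right)} = 2 + p + 3 x$ ($O{\left(x,p \right)} = 2 - \left(- 3 x - p\right) = 2 - \left(- p - 3 x\right) = 2 + \left(p + 3 x\right) = 2 + p + 3 x$)
$t{\left(D \right)} = 0$ ($t{\left(D \right)} = 0 \left(-1 + D\right) = 0$)
$g{\left(Q \right)} = -5$ ($g{\left(Q \right)} = -6 + 1 = -5$)
$t{\left(4 \right)} g{\left(q{\left(O{\left(-3,-1 + 1 \right)},-5 \right)} \right)} - 103 = 0 \left(-5\right) - 103 = 0 - 103 = -103$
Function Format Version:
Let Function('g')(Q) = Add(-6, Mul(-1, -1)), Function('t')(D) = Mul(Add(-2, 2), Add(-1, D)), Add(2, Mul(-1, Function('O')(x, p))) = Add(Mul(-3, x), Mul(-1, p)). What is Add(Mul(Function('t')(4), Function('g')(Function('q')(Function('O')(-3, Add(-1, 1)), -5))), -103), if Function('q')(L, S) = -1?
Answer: -103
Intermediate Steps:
Function('O')(x, p) = Add(2, p, Mul(3, x)) (Function('O')(x, p) = Add(2, Mul(-1, Add(Mul(-3, x), Mul(-1, p)))) = Add(2, Mul(-1, Add(Mul(-1, p), Mul(-3, x)))) = Add(2, Add(p, Mul(3, x))) = Add(2, p, Mul(3, x)))
Function('t')(D) = 0 (Function('t')(D) = Mul(0, Add(-1, D)) = 0)
Function('g')(Q) = -5 (Function('g')(Q) = Add(-6, 1) = -5)
Add(Mul(Function('t')(4), Function('g')(Function('q')(Function('O')(-3, Add(-1, 1)), -5))), -103) = Add(Mul(0, -5), -103) = Add(0, -103) = -103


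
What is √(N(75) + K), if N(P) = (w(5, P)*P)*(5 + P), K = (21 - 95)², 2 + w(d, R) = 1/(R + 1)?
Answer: 2*I*√581666/19 ≈ 80.281*I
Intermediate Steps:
w(d, R) = -2 + 1/(1 + R) (w(d, R) = -2 + 1/(R + 1) = -2 + 1/(1 + R))
K = 5476 (K = (-74)² = 5476)
N(P) = P*(-1 - 2*P)*(5 + P)/(1 + P) (N(P) = (((-1 - 2*P)/(1 + P))*P)*(5 + P) = (P*(-1 - 2*P)/(1 + P))*(5 + P) = P*(-1 - 2*P)*(5 + P)/(1 + P))
√(N(75) + K) = √(-1*75*(1 + 2*75)*(5 + 75)/(1 + 75) + 5476) = √(-1*75*(1 + 150)*80/76 + 5476) = √(-1*75*1/76*151*80 + 5476) = √(-226500/19 + 5476) = √(-122456/19) = 2*I*√581666/19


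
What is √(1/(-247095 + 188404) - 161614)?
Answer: 5*I*√22268039818281/58691 ≈ 402.01*I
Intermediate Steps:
√(1/(-247095 + 188404) - 161614) = √(1/(-58691) - 161614) = √(-1/58691 - 161614) = √(-9485287275/58691) = 5*I*√22268039818281/58691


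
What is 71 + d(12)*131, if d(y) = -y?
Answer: -1501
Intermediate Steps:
71 + d(12)*131 = 71 - 1*12*131 = 71 - 12*131 = 71 - 1572 = -1501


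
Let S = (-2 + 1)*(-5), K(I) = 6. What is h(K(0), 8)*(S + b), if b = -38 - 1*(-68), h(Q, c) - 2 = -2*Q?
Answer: -350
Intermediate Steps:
h(Q, c) = 2 - 2*Q
S = 5 (S = -1*(-5) = 5)
b = 30 (b = -38 + 68 = 30)
h(K(0), 8)*(S + b) = (2 - 2*6)*(5 + 30) = (2 - 12)*35 = -10*35 = -350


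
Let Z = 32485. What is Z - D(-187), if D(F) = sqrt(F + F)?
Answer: 32485 - I*sqrt(374) ≈ 32485.0 - 19.339*I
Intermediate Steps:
D(F) = sqrt(2)*sqrt(F) (D(F) = sqrt(2*F) = sqrt(2)*sqrt(F))
Z - D(-187) = 32485 - sqrt(2)*sqrt(-187) = 32485 - sqrt(2)*I*sqrt(187) = 32485 - I*sqrt(374)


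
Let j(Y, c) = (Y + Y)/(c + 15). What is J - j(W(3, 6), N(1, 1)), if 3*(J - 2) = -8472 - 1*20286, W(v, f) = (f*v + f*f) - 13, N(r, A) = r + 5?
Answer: -201346/21 ≈ -9587.9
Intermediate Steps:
N(r, A) = 5 + r
W(v, f) = -13 + f² + f*v (W(v, f) = (f*v + f²) - 13 = (f² + f*v) - 13 = -13 + f² + f*v)
j(Y, c) = 2*Y/(15 + c) (j(Y, c) = (2*Y)/(15 + c) = 2*Y/(15 + c))
J = -9584 (J = 2 + (-8472 - 1*20286)/3 = 2 + (-8472 - 20286)/3 = 2 + (⅓)*(-28758) = 2 - 9586 = -9584)
J - j(W(3, 6), N(1, 1)) = -9584 - 2*(-13 + 6² + 6*3)/(15 + (5 + 1)) = -9584 - 2*(-13 + 36 + 18)/(15 + 6) = -9584 - 2*41/21 = -9584 - 1*82/21 = -9584 - 82/21 = -201346/21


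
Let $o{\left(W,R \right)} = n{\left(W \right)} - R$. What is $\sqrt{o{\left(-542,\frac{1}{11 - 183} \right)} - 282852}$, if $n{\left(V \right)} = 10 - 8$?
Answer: $\frac{13 i \sqrt{12378453}}{86} \approx 531.84 i$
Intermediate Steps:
$n{\left(V \right)} = 2$
$o{\left(W,R \right)} = 2 - R$
$\sqrt{o{\left(-542,\frac{1}{11 - 183} \right)} - 282852} = \sqrt{\left(2 - \frac{1}{11 - 183}\right) - 282852} = \sqrt{\left(2 - \frac{1}{-172}\right) - 282852} = \sqrt{\left(2 - - \frac{1}{172}\right) - 282852} = \sqrt{\left(2 + \frac{1}{172}\right) - 282852} = \sqrt{\frac{345}{172} - 282852} = \sqrt{- \frac{48650199}{172}} = \frac{13 i \sqrt{12378453}}{86}$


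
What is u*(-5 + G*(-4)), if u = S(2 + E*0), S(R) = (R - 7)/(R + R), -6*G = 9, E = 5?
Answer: -5/4 ≈ -1.2500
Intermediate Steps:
G = -3/2 (G = -⅙*9 = -3/2 ≈ -1.5000)
S(R) = (-7 + R)/(2*R) (S(R) = (-7 + R)/((2*R)) = (-7 + R)*(1/(2*R)) = (-7 + R)/(2*R))
u = -5/4 (u = (-7 + (2 + 5*0))/(2*(2 + 5*0)) = (-7 + (2 + 0))/(2*(2 + 0)) = (½)*(-7 + 2)/2 = (½)*(½)*(-5) = -5/4 ≈ -1.2500)
u*(-5 + G*(-4)) = -5*(-5 - 3/2*(-4))/4 = -5*(-5 + 6)/4 = -5/4*1 = -5/4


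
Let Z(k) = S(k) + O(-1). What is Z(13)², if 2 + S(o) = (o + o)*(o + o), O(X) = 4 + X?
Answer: 458329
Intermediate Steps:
S(o) = -2 + 4*o² (S(o) = -2 + (o + o)*(o + o) = -2 + (2*o)*(2*o) = -2 + 4*o²)
Z(k) = 1 + 4*k² (Z(k) = (-2 + 4*k²) + (4 - 1) = (-2 + 4*k²) + 3 = 1 + 4*k²)
Z(13)² = (1 + 4*13²)² = (1 + 4*169)² = (1 + 676)² = 677² = 458329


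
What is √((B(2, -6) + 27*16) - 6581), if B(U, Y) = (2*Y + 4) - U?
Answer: I*√6159 ≈ 78.479*I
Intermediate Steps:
B(U, Y) = 4 - U + 2*Y (B(U, Y) = (4 + 2*Y) - U = 4 - U + 2*Y)
√((B(2, -6) + 27*16) - 6581) = √(((4 - 1*2 + 2*(-6)) + 27*16) - 6581) = √(((4 - 2 - 12) + 432) - 6581) = √((-10 + 432) - 6581) = √(422 - 6581) = √(-6159) = I*√6159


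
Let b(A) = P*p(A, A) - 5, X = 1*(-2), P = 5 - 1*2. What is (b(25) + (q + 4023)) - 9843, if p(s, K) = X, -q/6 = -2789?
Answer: 10903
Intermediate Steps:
P = 3 (P = 5 - 2 = 3)
q = 16734 (q = -6*(-2789) = 16734)
X = -2
p(s, K) = -2
b(A) = -11 (b(A) = 3*(-2) - 5 = -6 - 5 = -11)
(b(25) + (q + 4023)) - 9843 = (-11 + (16734 + 4023)) - 9843 = (-11 + 20757) - 9843 = 20746 - 9843 = 10903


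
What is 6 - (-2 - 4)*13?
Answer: 84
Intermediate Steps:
6 - (-2 - 4)*13 = 6 - 1*(-6)*13 = 6 + 6*13 = 6 + 78 = 84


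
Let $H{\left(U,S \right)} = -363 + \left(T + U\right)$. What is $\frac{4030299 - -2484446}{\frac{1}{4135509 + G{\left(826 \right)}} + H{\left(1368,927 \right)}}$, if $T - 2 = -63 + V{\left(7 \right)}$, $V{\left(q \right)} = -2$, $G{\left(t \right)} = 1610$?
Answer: $\frac{26952275319655}{3897166099} \approx 6915.9$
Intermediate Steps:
$T = -63$ ($T = 2 - 65 = -63$)
$H{\left(U,S \right)} = -426 + U$ ($H{\left(U,S \right)} = -363 + \left(-63 + U\right) = -426 + U$)
$\frac{4030299 - -2484446}{\frac{1}{4135509 + G{\left(826 \right)}} + H{\left(1368,927 \right)}} = \frac{4030299 - -2484446}{\frac{1}{4135509 + 1610} + \left(-426 + 1368\right)} = \frac{4030299 + 2484446}{\frac{1}{4137119} + 942} = \frac{6514745}{\frac{1}{4137119} + 942} = \frac{6514745}{\frac{3897166099}{4137119}} = 6514745 \cdot \frac{4137119}{3897166099} = \frac{26952275319655}{3897166099}$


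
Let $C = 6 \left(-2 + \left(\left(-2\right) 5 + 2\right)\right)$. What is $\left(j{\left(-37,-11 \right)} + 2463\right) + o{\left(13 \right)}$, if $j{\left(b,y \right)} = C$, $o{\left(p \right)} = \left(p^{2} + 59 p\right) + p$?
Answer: $3352$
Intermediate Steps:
$C = -60$ ($C = 6 \left(-2 + \left(-10 + 2\right)\right) = 6 \left(-2 - 8\right) = 6 \left(-10\right) = -60$)
$o{\left(p \right)} = p^{2} + 60 p$
$j{\left(b,y \right)} = -60$
$\left(j{\left(-37,-11 \right)} + 2463\right) + o{\left(13 \right)} = \left(-60 + 2463\right) + 13 \left(60 + 13\right) = 2403 + 13 \cdot 73 = 2403 + 949 = 3352$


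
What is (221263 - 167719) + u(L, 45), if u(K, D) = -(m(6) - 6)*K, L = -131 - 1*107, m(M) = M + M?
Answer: 54972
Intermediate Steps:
m(M) = 2*M
L = -238 (L = -131 - 107 = -238)
u(K, D) = -6*K (u(K, D) = -(2*6 - 6)*K = -(12 - 6)*K = -6*K)
(221263 - 167719) + u(L, 45) = (221263 - 167719) - 6*(-238) = 53544 + 1428 = 54972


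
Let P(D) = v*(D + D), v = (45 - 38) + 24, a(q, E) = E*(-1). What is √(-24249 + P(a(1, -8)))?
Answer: I*√23753 ≈ 154.12*I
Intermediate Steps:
a(q, E) = -E
v = 31 (v = 7 + 24 = 31)
P(D) = 62*D (P(D) = 31*(D + D) = 31*(2*D) = 62*D)
√(-24249 + P(a(1, -8))) = √(-24249 + 62*(-1*(-8))) = √(-24249 + 62*8) = √(-24249 + 496) = √(-23753) = I*√23753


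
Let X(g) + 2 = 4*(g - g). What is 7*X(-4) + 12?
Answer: -2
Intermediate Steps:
X(g) = -2 (X(g) = -2 + 4*(g - g) = -2 + 4*0 = -2 + 0 = -2)
7*X(-4) + 12 = 7*(-2) + 12 = -14 + 12 = -2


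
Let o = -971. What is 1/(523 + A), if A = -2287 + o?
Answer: -1/2735 ≈ -0.00036563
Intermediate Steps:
A = -3258 (A = -2287 - 971 = -3258)
1/(523 + A) = 1/(523 - 3258) = 1/(-2735) = -1/2735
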